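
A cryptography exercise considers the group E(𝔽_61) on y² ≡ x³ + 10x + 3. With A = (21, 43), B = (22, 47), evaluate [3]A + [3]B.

First 3A:
Repeated addition: build up to 3A.
2A: tangent at (21, 43): λ = (3·21² + 10)/(2·43) ≡ 52/25. 25⁻¹ ≡ 22 (mod 61), so λ ≡ 52·22 ≡ 46.
  x = λ² - 21 - 21 = 2116 - 42 ≡ 0; y = λ·(21 - 0) - 43 ≡ 8. → (0, 8)
3A: (0, 8) + (21, 43). λ = (43 - 8)/(21 - 0) ≡ 35/21 mod 61. 21⁻¹ ≡ 32 (mod 61) since 21·32 = 672 ≡ 1, so λ ≡ 22.
  x = λ² - 0 - 21 = 484 - 21 ≡ 36; y = λ·(0 - 36) - 8 ≡ 54. → (36, 54)
3A = (36, 54).
Next 3B:
Repeated addition: build up to 3B.
2B: tangent at (22, 47): λ = (3·22² + 10)/(2·47) ≡ 59/33. 33⁻¹ ≡ 37 (mod 61), so λ ≡ 59·37 ≡ 48.
  x = λ² - 22 - 22 = 2304 - 44 ≡ 3; y = λ·(22 - 3) - 47 ≡ 11. → (3, 11)
3B: (3, 11) + (22, 47). λ = (47 - 11)/(22 - 3) ≡ 36/19 mod 61. 19⁻¹ ≡ 45 (mod 61) since 19·45 = 855 ≡ 1, so λ ≡ 34.
  x = λ² - 3 - 22 = 1156 - 25 ≡ 33; y = λ·(3 - 33) - 11 ≡ 6. → (33, 6)
3B = (33, 6).
Finally 3A + 3B:
(36, 54) + (33, 6). λ = (6 - 54)/(33 - 36) ≡ 13/58 mod 61. 58⁻¹ ≡ 20 (mod 61), so λ ≡ 16.
  x = λ² - 36 - 33 = 256 - 69 ≡ 4; y = λ·(36 - 4) - 54 ≡ 31. → (4, 31)

(4, 31)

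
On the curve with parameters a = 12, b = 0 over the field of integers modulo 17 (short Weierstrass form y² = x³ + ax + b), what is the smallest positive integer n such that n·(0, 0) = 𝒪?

2

2P: (0, 0) + (0, 0): same x and y₁ ≡ -y₂, so the sum is 𝒪.
2P = 𝒪, so the order is 2.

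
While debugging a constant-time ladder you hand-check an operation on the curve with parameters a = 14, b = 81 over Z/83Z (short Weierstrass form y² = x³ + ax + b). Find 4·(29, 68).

(0, 9)

Write P = (29, 68).
Double-and-add on 4 = (100)₂. Start with P = (29, 68) for the leading 1-bit.
double: tangent at (29, 68): λ = (3·29² + 14)/(2·68) ≡ 47/53. 53⁻¹ ≡ 47 (mod 83), so λ ≡ 47·47 ≡ 51.
  x = λ² - 29 - 29 = 2601 - 58 ≡ 53; y = λ·(29 - 53) - 68 ≡ 36. → (53, 36)
double: tangent at (53, 36): λ = (3·53² + 14)/(2·36) ≡ 58/72. 72⁻¹ ≡ 15 (mod 83), so λ ≡ 58·15 ≡ 40.
  x = λ² - 53 - 53 = 1600 - 106 ≡ 0; y = λ·(53 - 0) - 36 ≡ 9. → (0, 9)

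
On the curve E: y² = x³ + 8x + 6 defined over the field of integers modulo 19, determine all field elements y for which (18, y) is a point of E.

x³ + 8x + 6 = 5982 ≡ 16 (mod 19).
Square roots of 16 mod 19: 4 and 15 (since 4² = 16 ≡ 16).

4, 15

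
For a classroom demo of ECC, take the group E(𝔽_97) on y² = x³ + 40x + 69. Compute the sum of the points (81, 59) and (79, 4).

(81, 59) + (79, 4). λ = (4 - 59)/(79 - 81) ≡ 42/95 mod 97. 95⁻¹ ≡ 48 (mod 97) since 95·48 = 4560 ≡ 1, so λ ≡ 76.
  x = λ² - 81 - 79 = 5776 - 160 ≡ 87; y = λ·(81 - 87) - 59 ≡ 67. → (87, 67)

(87, 67)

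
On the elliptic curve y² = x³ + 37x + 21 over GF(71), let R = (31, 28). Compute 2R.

tangent at (31, 28): λ = (3·31² + 37)/(2·28) ≡ 9/56. 56⁻¹ ≡ 52 (mod 71), so λ ≡ 9·52 ≡ 42.
  x = λ² - 31 - 31 = 1764 - 62 ≡ 69; y = λ·(31 - 69) - 28 ≡ 9. → (69, 9)

(69, 9)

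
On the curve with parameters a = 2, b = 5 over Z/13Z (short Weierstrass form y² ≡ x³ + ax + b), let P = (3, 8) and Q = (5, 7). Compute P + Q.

(2, 11)

(3, 8) + (5, 7). λ = (7 - 8)/(5 - 3) ≡ 12/2 mod 13. 2⁻¹ ≡ 7 (mod 13) since 2·7 = 14 ≡ 1, so λ ≡ 6.
  x = λ² - 3 - 5 = 36 - 8 ≡ 2; y = λ·(3 - 2) - 8 ≡ 11. → (2, 11)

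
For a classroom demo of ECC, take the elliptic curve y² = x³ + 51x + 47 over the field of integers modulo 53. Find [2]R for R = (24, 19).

tangent at (24, 19): λ = (3·24² + 51)/(2·19) ≡ 30/38. 38⁻¹ ≡ 7 (mod 53) since 38·7 = 266 ≡ 1, so λ ≡ 30·7 ≡ 51.
  x = λ² - 24 - 24 = 2601 - 48 ≡ 9; y = λ·(24 - 9) - 19 ≡ 4. → (9, 4)

(9, 4)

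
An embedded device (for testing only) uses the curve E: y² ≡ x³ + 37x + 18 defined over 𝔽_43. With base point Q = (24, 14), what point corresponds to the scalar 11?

Repeated addition: build up to 11Q.
2Q: tangent at (24, 14): λ = (3·24² + 37)/(2·14) ≡ 2/28. 28⁻¹ ≡ 20 (mod 43), so λ ≡ 2·20 ≡ 40.
  x = λ² - 24 - 24 = 1600 - 48 ≡ 4; y = λ·(24 - 4) - 14 ≡ 12. → (4, 12)
3Q: (4, 12) + (24, 14). λ = (14 - 12)/(24 - 4) ≡ 2/20 mod 43. 20⁻¹ ≡ 28 (mod 43), so λ ≡ 13.
  x = λ² - 4 - 24 = 169 - 28 ≡ 12; y = λ·(4 - 12) - 12 ≡ 13. → (12, 13)
4Q: (12, 13) + (24, 14). λ = (14 - 13)/(24 - 12) ≡ 1/12 mod 43. 12⁻¹ ≡ 18 (mod 43) since 12·18 = 216 ≡ 1, so λ ≡ 18.
  x = λ² - 12 - 24 = 324 - 36 ≡ 30; y = λ·(12 - 30) - 13 ≡ 7. → (30, 7)
5Q: (30, 7) + (24, 14). λ = (14 - 7)/(24 - 30) ≡ 7/37 mod 43. 37⁻¹ ≡ 7 (mod 43), so λ ≡ 6.
  x = λ² - 30 - 24 = 36 - 54 ≡ 25; y = λ·(30 - 25) - 7 ≡ 23. → (25, 23)
6Q: (25, 23) + (24, 14). λ = (14 - 23)/(24 - 25) ≡ 34/42 mod 43. 42⁻¹ ≡ 42 (mod 43), so λ ≡ 9.
  x = λ² - 25 - 24 = 81 - 49 ≡ 32; y = λ·(25 - 32) - 23 ≡ 0. → (32, 0)
7Q: (32, 0) + (24, 14). λ = (14 - 0)/(24 - 32) ≡ 14/35 mod 43. 35⁻¹ ≡ 16 (mod 43), so λ ≡ 9.
  x = λ² - 32 - 24 = 81 - 56 ≡ 25; y = λ·(32 - 25) - 0 ≡ 20. → (25, 20)
8Q: (25, 20) + (24, 14). λ = (14 - 20)/(24 - 25) ≡ 37/42 mod 43. 42⁻¹ ≡ 42 (mod 43), so λ ≡ 6.
  x = λ² - 25 - 24 = 36 - 49 ≡ 30; y = λ·(25 - 30) - 20 ≡ 36. → (30, 36)
9Q: (30, 36) + (24, 14). λ = (14 - 36)/(24 - 30) ≡ 21/37 mod 43. 37⁻¹ ≡ 7 (mod 43), so λ ≡ 18.
  x = λ² - 30 - 24 = 324 - 54 ≡ 12; y = λ·(30 - 12) - 36 ≡ 30. → (12, 30)
10Q: (12, 30) + (24, 14). λ = (14 - 30)/(24 - 12) ≡ 27/12 mod 43. 12⁻¹ ≡ 18 (mod 43), so λ ≡ 13.
  x = λ² - 12 - 24 = 169 - 36 ≡ 4; y = λ·(12 - 4) - 30 ≡ 31. → (4, 31)
11Q: (4, 31) + (24, 14). λ = (14 - 31)/(24 - 4) ≡ 26/20 mod 43. 20⁻¹ ≡ 28 (mod 43), so λ ≡ 40.
  x = λ² - 4 - 24 = 1600 - 28 ≡ 24; y = λ·(4 - 24) - 31 ≡ 29. → (24, 29)

(24, 29)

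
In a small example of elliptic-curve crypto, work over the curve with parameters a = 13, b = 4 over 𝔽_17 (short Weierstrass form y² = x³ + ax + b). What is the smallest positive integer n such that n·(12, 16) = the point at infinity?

2P: tangent at (12, 16): λ = (3·12² + 13)/(2·16) ≡ 3/15. 15⁻¹ ≡ 8 (mod 17), so λ ≡ 3·8 ≡ 7.
  x = λ² - 12 - 12 = 49 - 24 ≡ 8; y = λ·(12 - 8) - 16 ≡ 12. → (8, 12)
3P: (8, 12) + (12, 16). λ = (16 - 12)/(12 - 8) ≡ 4/4 mod 17. 4⁻¹ ≡ 13 (mod 17) since 4·13 = 52 ≡ 1, so λ ≡ 1.
  x = λ² - 8 - 12 = 1 - 20 ≡ 15; y = λ·(8 - 15) - 12 ≡ 15. → (15, 15)
4P: (15, 15) + (12, 16). λ = (16 - 15)/(12 - 15) ≡ 1/14 mod 17. 14⁻¹ ≡ 11 (mod 17), so λ ≡ 11.
  x = λ² - 15 - 12 = 121 - 27 ≡ 9; y = λ·(15 - 9) - 15 ≡ 0. → (9, 0)
5P: (9, 0) + (12, 16). λ = (16 - 0)/(12 - 9) ≡ 16/3 mod 17. 3⁻¹ ≡ 6 (mod 17), so λ ≡ 11.
  x = λ² - 9 - 12 = 121 - 21 ≡ 15; y = λ·(9 - 15) - 0 ≡ 2. → (15, 2)
6P: (15, 2) + (12, 16). λ = (16 - 2)/(12 - 15) ≡ 14/14 mod 17. 14⁻¹ ≡ 11 (mod 17) since 14·11 = 154 ≡ 1, so λ ≡ 1.
  x = λ² - 15 - 12 = 1 - 27 ≡ 8; y = λ·(15 - 8) - 2 ≡ 5. → (8, 5)
7P: (8, 5) + (12, 16). λ = (16 - 5)/(12 - 8) ≡ 11/4 mod 17. 4⁻¹ ≡ 13 (mod 17), so λ ≡ 7.
  x = λ² - 8 - 12 = 49 - 20 ≡ 12; y = λ·(8 - 12) - 5 ≡ 1. → (12, 1)
8P: (12, 1) + (12, 16): same x and y₁ ≡ -y₂, so the sum is the point at infinity.
8P = the point at infinity, so the order is 8.

8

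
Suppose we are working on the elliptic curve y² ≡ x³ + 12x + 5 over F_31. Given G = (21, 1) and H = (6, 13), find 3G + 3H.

O

First 3G:
Repeated addition: build up to 3G.
2G: tangent at (21, 1): λ = (3·21² + 12)/(2·1) ≡ 2/2. 2⁻¹ ≡ 16 (mod 31), so λ ≡ 2·16 ≡ 1.
  x = λ² - 21 - 21 = 1 - 42 ≡ 21; y = λ·(21 - 21) - 1 ≡ 30. → (21, 30)
3G: (21, 30) + (21, 1): same x and y₁ ≡ -y₂, so the sum is ∞.
3G = ∞.
Next 3H:
Repeated addition: build up to 3H.
2H: tangent at (6, 13): λ = (3·6² + 12)/(2·13) ≡ 27/26. 26⁻¹ ≡ 6 (mod 31), so λ ≡ 27·6 ≡ 7.
  x = λ² - 6 - 6 = 49 - 12 ≡ 6; y = λ·(6 - 6) - 13 ≡ 18. → (6, 18)
3H: (6, 18) + (6, 13): same x and y₁ ≡ -y₂, so the sum is ∞.
3H = ∞.
Finally 3G + 3H:
∞ + ∞ = ∞ (identity).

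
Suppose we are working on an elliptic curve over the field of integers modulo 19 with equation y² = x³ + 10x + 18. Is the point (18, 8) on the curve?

yes

y² = 8² ≡ 7; x³ + 10x + 18 = 6030 ≡ 7 (mod 19). 7 = 7.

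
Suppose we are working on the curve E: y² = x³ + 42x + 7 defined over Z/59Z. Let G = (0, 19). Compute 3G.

Repeated addition: build up to 3G.
2G: tangent at (0, 19): λ = (3·0² + 42)/(2·19) ≡ 42/38. 38⁻¹ ≡ 14 (mod 59), so λ ≡ 42·14 ≡ 57.
  x = λ² - 0 - 0 = 3249 - 0 ≡ 4; y = λ·(0 - 4) - 19 ≡ 48. → (4, 48)
3G: (4, 48) + (0, 19). λ = (19 - 48)/(0 - 4) ≡ 30/55 mod 59. 55⁻¹ ≡ 44 (mod 59), so λ ≡ 22.
  x = λ² - 4 - 0 = 484 - 4 ≡ 8; y = λ·(4 - 8) - 48 ≡ 41. → (8, 41)

(8, 41)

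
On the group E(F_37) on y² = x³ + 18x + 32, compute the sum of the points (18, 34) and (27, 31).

(18, 34) + (27, 31). λ = (31 - 34)/(27 - 18) ≡ 34/9 mod 37. 9⁻¹ ≡ 33 (mod 37), so λ ≡ 12.
  x = λ² - 18 - 27 = 144 - 45 ≡ 25; y = λ·(18 - 25) - 34 ≡ 30. → (25, 30)

(25, 30)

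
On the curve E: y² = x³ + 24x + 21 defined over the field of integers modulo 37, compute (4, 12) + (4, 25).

O

The two points share x = 4 and their y-coordinates satisfy 12 + 25 ≡ 0 (mod 37), so they are inverses. Their sum is the point at infinity.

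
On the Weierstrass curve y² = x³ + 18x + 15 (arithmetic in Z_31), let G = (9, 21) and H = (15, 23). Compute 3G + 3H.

First 3G:
Repeated addition: build up to 3G.
2G: tangent at (9, 21): λ = (3·9² + 18)/(2·21) ≡ 13/11. 11⁻¹ ≡ 17 (mod 31) since 11·17 = 187 ≡ 1, so λ ≡ 13·17 ≡ 4.
  x = λ² - 9 - 9 = 16 - 18 ≡ 29; y = λ·(9 - 29) - 21 ≡ 23. → (29, 23)
3G: (29, 23) + (9, 21). λ = (21 - 23)/(9 - 29) ≡ 29/11 mod 31. 11⁻¹ ≡ 17 (mod 31), so λ ≡ 28.
  x = λ² - 29 - 9 = 784 - 38 ≡ 2; y = λ·(29 - 2) - 23 ≡ 20. → (2, 20)
3G = (2, 20).
Next 3H:
Repeated addition: build up to 3H.
2H: tangent at (15, 23): λ = (3·15² + 18)/(2·23) ≡ 11/15. 15⁻¹ ≡ 29 (mod 31), so λ ≡ 11·29 ≡ 9.
  x = λ² - 15 - 15 = 81 - 30 ≡ 20; y = λ·(15 - 20) - 23 ≡ 25. → (20, 25)
3H: (20, 25) + (15, 23). λ = (23 - 25)/(15 - 20) ≡ 29/26 mod 31. 26⁻¹ ≡ 6 (mod 31) since 26·6 = 156 ≡ 1, so λ ≡ 19.
  x = λ² - 20 - 15 = 361 - 35 ≡ 16; y = λ·(20 - 16) - 25 ≡ 20. → (16, 20)
3H = (16, 20).
Finally 3G + 3H:
(2, 20) + (16, 20). λ = (20 - 20)/(16 - 2) ≡ 0/14 mod 31. 14⁻¹ ≡ 20 (mod 31) since 14·20 = 280 ≡ 1, so λ ≡ 0.
  x = λ² - 2 - 16 = 0 - 18 ≡ 13; y = λ·(2 - 13) - 20 ≡ 11. → (13, 11)

(13, 11)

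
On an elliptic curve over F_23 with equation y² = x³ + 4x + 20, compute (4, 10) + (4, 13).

The two points share x = 4 and their y-coordinates satisfy 10 + 13 ≡ 0 (mod 23), so they are inverses. Their sum is ∞.

O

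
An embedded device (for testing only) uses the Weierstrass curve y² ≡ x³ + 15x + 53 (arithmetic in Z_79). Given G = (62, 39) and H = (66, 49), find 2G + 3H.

(69, 76)

First 2G:
Repeated addition: build up to 2G.
2G: tangent at (62, 39): λ = (3·62² + 15)/(2·39) ≡ 13/78. 78⁻¹ ≡ 78 (mod 79), so λ ≡ 13·78 ≡ 66.
  x = λ² - 62 - 62 = 4356 - 124 ≡ 45; y = λ·(62 - 45) - 39 ≡ 56. → (45, 56)
2G = (45, 56).
Next 3H:
Repeated addition: build up to 3H.
2H: tangent at (66, 49): λ = (3·66² + 15)/(2·49) ≡ 48/19. 19⁻¹ ≡ 25 (mod 79), so λ ≡ 48·25 ≡ 15.
  x = λ² - 66 - 66 = 225 - 132 ≡ 14; y = λ·(66 - 14) - 49 ≡ 20. → (14, 20)
3H: (14, 20) + (66, 49). λ = (49 - 20)/(66 - 14) ≡ 29/52 mod 79. 52⁻¹ ≡ 38 (mod 79), so λ ≡ 75.
  x = λ² - 14 - 66 = 5625 - 80 ≡ 15; y = λ·(14 - 15) - 20 ≡ 63. → (15, 63)
3H = (15, 63).
Finally 2G + 3H:
(45, 56) + (15, 63). λ = (63 - 56)/(15 - 45) ≡ 7/49 mod 79. 49⁻¹ ≡ 50 (mod 79), so λ ≡ 34.
  x = λ² - 45 - 15 = 1156 - 60 ≡ 69; y = λ·(45 - 69) - 56 ≡ 76. → (69, 76)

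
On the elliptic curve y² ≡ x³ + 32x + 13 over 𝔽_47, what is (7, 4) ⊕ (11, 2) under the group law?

(7, 4) + (11, 2). λ = (2 - 4)/(11 - 7) ≡ 45/4 mod 47. 4⁻¹ ≡ 12 (mod 47), so λ ≡ 23.
  x = λ² - 7 - 11 = 529 - 18 ≡ 41; y = λ·(7 - 41) - 4 ≡ 13. → (41, 13)

(41, 13)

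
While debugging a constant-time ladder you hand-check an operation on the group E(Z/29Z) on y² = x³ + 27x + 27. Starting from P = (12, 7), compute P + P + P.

(19, 2)

Repeated addition: build up to 3P.
2P: tangent at (12, 7): λ = (3·12² + 27)/(2·7) ≡ 24/14. 14⁻¹ ≡ 27 (mod 29), so λ ≡ 24·27 ≡ 10.
  x = λ² - 12 - 12 = 100 - 24 ≡ 18; y = λ·(12 - 18) - 7 ≡ 20. → (18, 20)
3P: (18, 20) + (12, 7). λ = (7 - 20)/(12 - 18) ≡ 16/23 mod 29. 23⁻¹ ≡ 24 (mod 29) since 23·24 = 552 ≡ 1, so λ ≡ 7.
  x = λ² - 18 - 12 = 49 - 30 ≡ 19; y = λ·(18 - 19) - 20 ≡ 2. → (19, 2)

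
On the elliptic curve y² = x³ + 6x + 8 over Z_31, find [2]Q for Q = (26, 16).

tangent at (26, 16): λ = (3·26² + 6)/(2·16) ≡ 19/1. 1⁻¹ ≡ 1 (mod 31) since 1·1 = 1 ≡ 1, so λ ≡ 19·1 ≡ 19.
  x = λ² - 26 - 26 = 361 - 52 ≡ 30; y = λ·(26 - 30) - 16 ≡ 1. → (30, 1)

(30, 1)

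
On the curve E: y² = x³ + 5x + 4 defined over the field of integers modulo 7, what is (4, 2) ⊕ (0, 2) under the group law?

(4, 2) + (0, 2). λ = (2 - 2)/(0 - 4) ≡ 0/3 mod 7. 3⁻¹ ≡ 5 (mod 7), so λ ≡ 0.
  x = λ² - 4 - 0 = 0 - 4 ≡ 3; y = λ·(4 - 3) - 2 ≡ 5. → (3, 5)

(3, 5)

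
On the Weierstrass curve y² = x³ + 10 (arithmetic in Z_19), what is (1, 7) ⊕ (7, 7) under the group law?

(11, 12)

(1, 7) + (7, 7). λ = (7 - 7)/(7 - 1) ≡ 0/6 mod 19. 6⁻¹ ≡ 16 (mod 19), so λ ≡ 0.
  x = λ² - 1 - 7 = 0 - 8 ≡ 11; y = λ·(1 - 11) - 7 ≡ 12. → (11, 12)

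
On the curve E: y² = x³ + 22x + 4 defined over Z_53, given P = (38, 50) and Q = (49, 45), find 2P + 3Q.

(49, 8)

First 2P:
Repeated addition: build up to 2P.
2P: tangent at (38, 50): λ = (3·38² + 22)/(2·50) ≡ 8/47. 47⁻¹ ≡ 44 (mod 53), so λ ≡ 8·44 ≡ 34.
  x = λ² - 38 - 38 = 1156 - 76 ≡ 20; y = λ·(38 - 20) - 50 ≡ 32. → (20, 32)
2P = (20, 32).
Next 3Q:
Repeated addition: build up to 3Q.
2Q: tangent at (49, 45): λ = (3·49² + 22)/(2·45) ≡ 17/37. 37⁻¹ ≡ 43 (mod 53) since 37·43 = 1591 ≡ 1, so λ ≡ 17·43 ≡ 42.
  x = λ² - 49 - 49 = 1764 - 98 ≡ 23; y = λ·(49 - 23) - 45 ≡ 40. → (23, 40)
3Q: (23, 40) + (49, 45). λ = (45 - 40)/(49 - 23) ≡ 5/26 mod 53. 26⁻¹ ≡ 51 (mod 53) since 26·51 = 1326 ≡ 1, so λ ≡ 43.
  x = λ² - 23 - 49 = 1849 - 72 ≡ 28; y = λ·(23 - 28) - 40 ≡ 10. → (28, 10)
3Q = (28, 10).
Finally 2P + 3Q:
(20, 32) + (28, 10). λ = (10 - 32)/(28 - 20) ≡ 31/8 mod 53. 8⁻¹ ≡ 20 (mod 53) since 8·20 = 160 ≡ 1, so λ ≡ 37.
  x = λ² - 20 - 28 = 1369 - 48 ≡ 49; y = λ·(20 - 49) - 32 ≡ 8. → (49, 8)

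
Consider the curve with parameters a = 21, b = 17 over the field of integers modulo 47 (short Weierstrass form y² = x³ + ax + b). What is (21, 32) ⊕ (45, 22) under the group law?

(5, 24)

(21, 32) + (45, 22). λ = (22 - 32)/(45 - 21) ≡ 37/24 mod 47. 24⁻¹ ≡ 2 (mod 47) since 24·2 = 48 ≡ 1, so λ ≡ 27.
  x = λ² - 21 - 45 = 729 - 66 ≡ 5; y = λ·(21 - 5) - 32 ≡ 24. → (5, 24)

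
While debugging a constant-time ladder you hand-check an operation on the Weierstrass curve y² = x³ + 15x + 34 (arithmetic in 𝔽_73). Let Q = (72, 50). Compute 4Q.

(41, 72)

Repeated addition: build up to 4Q.
2Q: tangent at (72, 50): λ = (3·72² + 15)/(2·50) ≡ 18/27. 27⁻¹ ≡ 46 (mod 73) since 27·46 = 1242 ≡ 1, so λ ≡ 18·46 ≡ 25.
  x = λ² - 72 - 72 = 625 - 144 ≡ 43; y = λ·(72 - 43) - 50 ≡ 18. → (43, 18)
3Q: (43, 18) + (72, 50). λ = (50 - 18)/(72 - 43) ≡ 32/29 mod 73. 29⁻¹ ≡ 68 (mod 73) since 29·68 = 1972 ≡ 1, so λ ≡ 59.
  x = λ² - 43 - 72 = 3481 - 115 ≡ 8; y = λ·(43 - 8) - 18 ≡ 3. → (8, 3)
4Q: (8, 3) + (72, 50). λ = (50 - 3)/(72 - 8) ≡ 47/64 mod 73. 64⁻¹ ≡ 8 (mod 73), so λ ≡ 11.
  x = λ² - 8 - 72 = 121 - 80 ≡ 41; y = λ·(8 - 41) - 3 ≡ 72. → (41, 72)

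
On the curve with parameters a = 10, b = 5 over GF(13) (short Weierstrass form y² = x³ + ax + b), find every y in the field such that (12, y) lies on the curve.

none

x³ + 10x + 5 = 1853 ≡ 7 (mod 13).
7 is a non-residue mod 13; no y exists.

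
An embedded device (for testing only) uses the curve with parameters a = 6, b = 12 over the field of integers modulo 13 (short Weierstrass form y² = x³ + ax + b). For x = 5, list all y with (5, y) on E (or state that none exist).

x³ + 6x + 12 = 167 ≡ 11 (mod 13).
11 is a non-residue mod 13; no y exists.

none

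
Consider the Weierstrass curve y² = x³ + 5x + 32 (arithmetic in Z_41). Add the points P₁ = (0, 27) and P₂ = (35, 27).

(6, 14)

(0, 27) + (35, 27). λ = (27 - 27)/(35 - 0) ≡ 0/35 mod 41. 35⁻¹ ≡ 34 (mod 41) since 35·34 = 1190 ≡ 1, so λ ≡ 0.
  x = λ² - 0 - 35 = 0 - 35 ≡ 6; y = λ·(0 - 6) - 27 ≡ 14. → (6, 14)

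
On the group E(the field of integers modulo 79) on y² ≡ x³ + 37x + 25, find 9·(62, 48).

Write Q = (62, 48).
Double-and-add on 9 = (1001)₂. Start with Q = (62, 48) for the leading 1-bit.
double: tangent at (62, 48): λ = (3·62² + 37)/(2·48) ≡ 35/17. 17⁻¹ ≡ 14 (mod 79), so λ ≡ 35·14 ≡ 16.
  x = λ² - 62 - 62 = 256 - 124 ≡ 53; y = λ·(62 - 53) - 48 ≡ 17. → (53, 17)
double: tangent at (53, 17): λ = (3·53² + 37)/(2·17) ≡ 11/34. 34⁻¹ ≡ 7 (mod 79), so λ ≡ 11·7 ≡ 77.
  x = λ² - 53 - 53 = 5929 - 106 ≡ 56; y = λ·(53 - 56) - 17 ≡ 68. → (56, 68)
double: tangent at (56, 68): λ = (3·56² + 37)/(2·68) ≡ 44/57. 57⁻¹ ≡ 61 (mod 79), so λ ≡ 44·61 ≡ 77.
  x = λ² - 56 - 56 = 5929 - 112 ≡ 50; y = λ·(56 - 50) - 68 ≡ 78. → (50, 78)
add Q: (50, 78) + (62, 48). λ = (48 - 78)/(62 - 50) ≡ 49/12 mod 79. 12⁻¹ ≡ 33 (mod 79), so λ ≡ 37.
  x = λ² - 50 - 62 = 1369 - 112 ≡ 72; y = λ·(50 - 72) - 78 ≡ 56. → (72, 56)

(72, 56)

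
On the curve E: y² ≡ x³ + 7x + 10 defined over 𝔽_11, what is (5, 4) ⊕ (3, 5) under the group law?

(6, 2)

(5, 4) + (3, 5). λ = (5 - 4)/(3 - 5) ≡ 1/9 mod 11. 9⁻¹ ≡ 5 (mod 11) since 9·5 = 45 ≡ 1, so λ ≡ 5.
  x = λ² - 5 - 3 = 25 - 8 ≡ 6; y = λ·(5 - 6) - 4 ≡ 2. → (6, 2)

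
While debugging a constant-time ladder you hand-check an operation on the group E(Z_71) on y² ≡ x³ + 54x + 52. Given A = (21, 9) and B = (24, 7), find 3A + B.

(52, 30)

First 3A:
Repeated addition: build up to 3A.
2A: tangent at (21, 9): λ = (3·21² + 54)/(2·9) ≡ 28/18. 18⁻¹ ≡ 4 (mod 71) since 18·4 = 72 ≡ 1, so λ ≡ 28·4 ≡ 41.
  x = λ² - 21 - 21 = 1681 - 42 ≡ 6; y = λ·(21 - 6) - 9 ≡ 38. → (6, 38)
3A: (6, 38) + (21, 9). λ = (9 - 38)/(21 - 6) ≡ 42/15 mod 71. 15⁻¹ ≡ 19 (mod 71), so λ ≡ 17.
  x = λ² - 6 - 21 = 289 - 27 ≡ 49; y = λ·(6 - 49) - 38 ≡ 12. → (49, 12)
3A = (49, 12).
Finally 3A + B:
(49, 12) + (24, 7). λ = (7 - 12)/(24 - 49) ≡ 66/46 mod 71. 46⁻¹ ≡ 17 (mod 71) since 46·17 = 782 ≡ 1, so λ ≡ 57.
  x = λ² - 49 - 24 = 3249 - 73 ≡ 52; y = λ·(49 - 52) - 12 ≡ 30. → (52, 30)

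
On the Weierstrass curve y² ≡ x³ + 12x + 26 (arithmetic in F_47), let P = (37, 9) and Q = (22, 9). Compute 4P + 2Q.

First 4P:
Double-and-add on 4 = (100)₂. Start with P = (37, 9) for the leading 1-bit.
double: tangent at (37, 9): λ = (3·37² + 12)/(2·9) ≡ 30/18. 18⁻¹ ≡ 34 (mod 47) since 18·34 = 612 ≡ 1, so λ ≡ 30·34 ≡ 33.
  x = λ² - 37 - 37 = 1089 - 74 ≡ 28; y = λ·(37 - 28) - 9 ≡ 6. → (28, 6)
double: tangent at (28, 6): λ = (3·28² + 12)/(2·6) ≡ 14/12. 12⁻¹ ≡ 4 (mod 47), so λ ≡ 14·4 ≡ 9.
  x = λ² - 28 - 28 = 81 - 56 ≡ 25; y = λ·(28 - 25) - 6 ≡ 21. → (25, 21)
4P = (25, 21).
Next 2Q:
Repeated addition: build up to 2Q.
2Q: tangent at (22, 9): λ = (3·22² + 12)/(2·9) ≡ 7/18. 18⁻¹ ≡ 34 (mod 47) since 18·34 = 612 ≡ 1, so λ ≡ 7·34 ≡ 3.
  x = λ² - 22 - 22 = 9 - 44 ≡ 12; y = λ·(22 - 12) - 9 ≡ 21. → (12, 21)
2Q = (12, 21).
Finally 4P + 2Q:
(25, 21) + (12, 21). λ = (21 - 21)/(12 - 25) ≡ 0/34 mod 47. 34⁻¹ ≡ 18 (mod 47), so λ ≡ 0.
  x = λ² - 25 - 12 = 0 - 37 ≡ 10; y = λ·(25 - 10) - 21 ≡ 26. → (10, 26)

(10, 26)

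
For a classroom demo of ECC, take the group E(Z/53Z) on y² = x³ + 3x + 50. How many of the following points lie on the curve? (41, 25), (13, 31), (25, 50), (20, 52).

(41, 25): 25² ≡ 42, rhs ≡ 35 → off.
(13, 31): 31² ≡ 7, rhs ≡ 7 → on.
(25, 50): 50² ≡ 9, rhs ≡ 9 → on.
(20, 52): 52² ≡ 1, rhs ≡ 1 → on.

3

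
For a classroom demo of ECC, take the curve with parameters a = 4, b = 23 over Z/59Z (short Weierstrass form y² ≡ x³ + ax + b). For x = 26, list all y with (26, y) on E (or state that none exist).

x³ + 4x + 23 = 17703 ≡ 3 (mod 59).
Square roots of 3 mod 59: 11 and 48 (since 11² = 121 ≡ 3).

11, 48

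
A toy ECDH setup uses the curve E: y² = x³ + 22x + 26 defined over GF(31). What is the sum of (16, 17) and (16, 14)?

The two points share x = 16 and their y-coordinates satisfy 17 + 14 ≡ 0 (mod 31), so they are inverses. Their sum is O.

O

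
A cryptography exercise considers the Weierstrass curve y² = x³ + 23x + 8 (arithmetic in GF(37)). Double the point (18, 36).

tangent at (18, 36): λ = (3·18² + 23)/(2·36) ≡ 33/35. 35⁻¹ ≡ 18 (mod 37) since 35·18 = 630 ≡ 1, so λ ≡ 33·18 ≡ 2.
  x = λ² - 18 - 18 = 4 - 36 ≡ 5; y = λ·(18 - 5) - 36 ≡ 27. → (5, 27)

(5, 27)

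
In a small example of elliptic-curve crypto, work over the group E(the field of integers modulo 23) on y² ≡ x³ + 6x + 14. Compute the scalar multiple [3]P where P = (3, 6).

Repeated addition: build up to 3P.
2P: tangent at (3, 6): λ = (3·3² + 6)/(2·6) ≡ 10/12. 12⁻¹ ≡ 2 (mod 23), so λ ≡ 10·2 ≡ 20.
  x = λ² - 3 - 3 = 400 - 6 ≡ 3; y = λ·(3 - 3) - 6 ≡ 17. → (3, 17)
3P: (3, 17) + (3, 6): same x and y₁ ≡ -y₂, so the sum is the point at infinity.

O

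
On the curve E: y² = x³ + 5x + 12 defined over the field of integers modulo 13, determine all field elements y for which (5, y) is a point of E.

none

x³ + 5x + 12 = 162 ≡ 6 (mod 13).
6 is a non-residue mod 13; no y exists.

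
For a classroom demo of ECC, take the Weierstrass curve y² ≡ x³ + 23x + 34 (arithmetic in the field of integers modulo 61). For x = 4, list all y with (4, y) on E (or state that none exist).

x³ + 23x + 34 = 190 ≡ 7 (mod 61).
7 is a non-residue mod 61; no y exists.

none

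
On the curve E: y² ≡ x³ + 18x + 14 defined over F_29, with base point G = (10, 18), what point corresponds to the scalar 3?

Repeated addition: build up to 3G.
2G: tangent at (10, 18): λ = (3·10² + 18)/(2·18) ≡ 28/7. 7⁻¹ ≡ 25 (mod 29), so λ ≡ 28·25 ≡ 4.
  x = λ² - 10 - 10 = 16 - 20 ≡ 25; y = λ·(10 - 25) - 18 ≡ 9. → (25, 9)
3G: (25, 9) + (10, 18). λ = (18 - 9)/(10 - 25) ≡ 9/14 mod 29. 14⁻¹ ≡ 27 (mod 29), so λ ≡ 11.
  x = λ² - 25 - 10 = 121 - 35 ≡ 28; y = λ·(25 - 28) - 9 ≡ 16. → (28, 16)

(28, 16)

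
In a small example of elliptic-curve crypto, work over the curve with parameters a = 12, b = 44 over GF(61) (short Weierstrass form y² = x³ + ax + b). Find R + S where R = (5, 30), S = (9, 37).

(31, 16)

(5, 30) + (9, 37). λ = (37 - 30)/(9 - 5) ≡ 7/4 mod 61. 4⁻¹ ≡ 46 (mod 61), so λ ≡ 17.
  x = λ² - 5 - 9 = 289 - 14 ≡ 31; y = λ·(5 - 31) - 30 ≡ 16. → (31, 16)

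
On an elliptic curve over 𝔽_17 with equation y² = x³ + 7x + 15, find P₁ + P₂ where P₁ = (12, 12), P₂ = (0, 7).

(12, 12) + (0, 7). λ = (7 - 12)/(0 - 12) ≡ 12/5 mod 17. 5⁻¹ ≡ 7 (mod 17) since 5·7 = 35 ≡ 1, so λ ≡ 16.
  x = λ² - 12 - 0 = 256 - 12 ≡ 6; y = λ·(12 - 6) - 12 ≡ 16. → (6, 16)

(6, 16)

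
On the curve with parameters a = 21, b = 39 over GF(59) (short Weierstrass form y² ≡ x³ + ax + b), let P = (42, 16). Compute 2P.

tangent at (42, 16): λ = (3·42² + 21)/(2·16) ≡ 3/32. 32⁻¹ ≡ 24 (mod 59), so λ ≡ 3·24 ≡ 13.
  x = λ² - 42 - 42 = 169 - 84 ≡ 26; y = λ·(42 - 26) - 16 ≡ 15. → (26, 15)

(26, 15)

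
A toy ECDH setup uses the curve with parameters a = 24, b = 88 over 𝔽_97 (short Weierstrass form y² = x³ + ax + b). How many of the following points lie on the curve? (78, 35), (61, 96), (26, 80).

1

(78, 35): 35² ≡ 61, rhs ≡ 48 → off.
(61, 96): 96² ≡ 1, rhs ≡ 1 → on.
(26, 80): 80² ≡ 95, rhs ≡ 52 → off.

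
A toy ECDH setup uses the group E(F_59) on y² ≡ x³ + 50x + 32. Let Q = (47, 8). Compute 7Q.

(4, 1)

Double-and-add on 7 = (111)₂. Start with Q = (47, 8) for the leading 1-bit.
double: tangent at (47, 8): λ = (3·47² + 50)/(2·8) ≡ 10/16. 16⁻¹ ≡ 48 (mod 59), so λ ≡ 10·48 ≡ 8.
  x = λ² - 47 - 47 = 64 - 94 ≡ 29; y = λ·(47 - 29) - 8 ≡ 18. → (29, 18)
add Q: (29, 18) + (47, 8). λ = (8 - 18)/(47 - 29) ≡ 49/18 mod 59. 18⁻¹ ≡ 23 (mod 59), so λ ≡ 6.
  x = λ² - 29 - 47 = 36 - 76 ≡ 19; y = λ·(29 - 19) - 18 ≡ 42. → (19, 42)
double: tangent at (19, 42): λ = (3·19² + 50)/(2·42) ≡ 12/25. 25⁻¹ ≡ 26 (mod 59) since 25·26 = 650 ≡ 1, so λ ≡ 12·26 ≡ 17.
  x = λ² - 19 - 19 = 289 - 38 ≡ 15; y = λ·(19 - 15) - 42 ≡ 26. → (15, 26)
add Q: (15, 26) + (47, 8). λ = (8 - 26)/(47 - 15) ≡ 41/32 mod 59. 32⁻¹ ≡ 24 (mod 59) since 32·24 = 768 ≡ 1, so λ ≡ 40.
  x = λ² - 15 - 47 = 1600 - 62 ≡ 4; y = λ·(15 - 4) - 26 ≡ 1. → (4, 1)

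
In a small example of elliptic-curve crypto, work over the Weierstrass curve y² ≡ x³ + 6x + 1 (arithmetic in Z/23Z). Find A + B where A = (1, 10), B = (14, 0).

(9, 5)

(1, 10) + (14, 0). λ = (0 - 10)/(14 - 1) ≡ 13/13 mod 23. 13⁻¹ ≡ 16 (mod 23), so λ ≡ 1.
  x = λ² - 1 - 14 = 1 - 15 ≡ 9; y = λ·(1 - 9) - 10 ≡ 5. → (9, 5)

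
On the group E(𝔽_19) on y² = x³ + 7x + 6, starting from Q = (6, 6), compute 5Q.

(15, 16)

Repeated addition: build up to 5Q.
2Q: tangent at (6, 6): λ = (3·6² + 7)/(2·6) ≡ 1/12. 12⁻¹ ≡ 8 (mod 19), so λ ≡ 1·8 ≡ 8.
  x = λ² - 6 - 6 = 64 - 12 ≡ 14; y = λ·(6 - 14) - 6 ≡ 6. → (14, 6)
3Q: (14, 6) + (6, 6). λ = (6 - 6)/(6 - 14) ≡ 0/11 mod 19. 11⁻¹ ≡ 7 (mod 19) since 11·7 = 77 ≡ 1, so λ ≡ 0.
  x = λ² - 14 - 6 = 0 - 20 ≡ 18; y = λ·(14 - 18) - 6 ≡ 13. → (18, 13)
4Q: (18, 13) + (6, 6). λ = (6 - 13)/(6 - 18) ≡ 12/7 mod 19. 7⁻¹ ≡ 11 (mod 19) since 7·11 = 77 ≡ 1, so λ ≡ 18.
  x = λ² - 18 - 6 = 324 - 24 ≡ 15; y = λ·(18 - 15) - 13 ≡ 3. → (15, 3)
5Q: (15, 3) + (6, 6). λ = (6 - 3)/(6 - 15) ≡ 3/10 mod 19. 10⁻¹ ≡ 2 (mod 19), so λ ≡ 6.
  x = λ² - 15 - 6 = 36 - 21 ≡ 15; y = λ·(15 - 15) - 3 ≡ 16. → (15, 16)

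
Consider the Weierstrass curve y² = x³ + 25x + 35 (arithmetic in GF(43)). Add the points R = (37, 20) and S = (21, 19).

(37, 20) + (21, 19). λ = (19 - 20)/(21 - 37) ≡ 42/27 mod 43. 27⁻¹ ≡ 8 (mod 43), so λ ≡ 35.
  x = λ² - 37 - 21 = 1225 - 58 ≡ 6; y = λ·(37 - 6) - 20 ≡ 33. → (6, 33)

(6, 33)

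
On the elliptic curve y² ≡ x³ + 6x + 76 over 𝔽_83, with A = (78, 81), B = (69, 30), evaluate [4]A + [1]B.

(65, 19)

First 4A:
Repeated addition: build up to 4A.
2A: tangent at (78, 81): λ = (3·78² + 6)/(2·81) ≡ 81/79. 79⁻¹ ≡ 62 (mod 83), so λ ≡ 81·62 ≡ 42.
  x = λ² - 78 - 78 = 1764 - 156 ≡ 31; y = λ·(78 - 31) - 81 ≡ 67. → (31, 67)
3A: (31, 67) + (78, 81). λ = (81 - 67)/(78 - 31) ≡ 14/47 mod 83. 47⁻¹ ≡ 53 (mod 83), so λ ≡ 78.
  x = λ² - 31 - 78 = 6084 - 109 ≡ 82; y = λ·(31 - 82) - 67 ≡ 22. → (82, 22)
4A: (82, 22) + (78, 81). λ = (81 - 22)/(78 - 82) ≡ 59/79 mod 83. 79⁻¹ ≡ 62 (mod 83) since 79·62 = 4898 ≡ 1, so λ ≡ 6.
  x = λ² - 82 - 78 = 36 - 160 ≡ 42; y = λ·(82 - 42) - 22 ≡ 52. → (42, 52)
4A = (42, 52).
Finally 4A + B:
(42, 52) + (69, 30). λ = (30 - 52)/(69 - 42) ≡ 61/27 mod 83. 27⁻¹ ≡ 40 (mod 83) since 27·40 = 1080 ≡ 1, so λ ≡ 33.
  x = λ² - 42 - 69 = 1089 - 111 ≡ 65; y = λ·(42 - 65) - 52 ≡ 19. → (65, 19)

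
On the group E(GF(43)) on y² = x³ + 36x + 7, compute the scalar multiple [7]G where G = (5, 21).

Double-and-add on 7 = (111)₂. Start with G = (5, 21) for the leading 1-bit.
double: tangent at (5, 21): λ = (3·5² + 36)/(2·21) ≡ 25/42. 42⁻¹ ≡ 42 (mod 43), so λ ≡ 25·42 ≡ 18.
  x = λ² - 5 - 5 = 324 - 10 ≡ 13; y = λ·(5 - 13) - 21 ≡ 7. → (13, 7)
add G: (13, 7) + (5, 21). λ = (21 - 7)/(5 - 13) ≡ 14/35 mod 43. 35⁻¹ ≡ 16 (mod 43), so λ ≡ 9.
  x = λ² - 13 - 5 = 81 - 18 ≡ 20; y = λ·(13 - 20) - 7 ≡ 16. → (20, 16)
double: tangent at (20, 16): λ = (3·20² + 36)/(2·16) ≡ 32/32. 32⁻¹ ≡ 39 (mod 43), so λ ≡ 32·39 ≡ 1.
  x = λ² - 20 - 20 = 1 - 40 ≡ 4; y = λ·(20 - 4) - 16 ≡ 0. → (4, 0)
add G: (4, 0) + (5, 21). λ = (21 - 0)/(5 - 4) ≡ 21/1 mod 43. 1⁻¹ ≡ 1 (mod 43) since 1·1 = 1 ≡ 1, so λ ≡ 21.
  x = λ² - 4 - 5 = 441 - 9 ≡ 2; y = λ·(4 - 2) - 0 ≡ 42. → (2, 42)

(2, 42)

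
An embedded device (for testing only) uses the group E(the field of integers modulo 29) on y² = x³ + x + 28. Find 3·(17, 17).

(13, 18)

Write Q = (17, 17).
Repeated addition: build up to 3Q.
2Q: tangent at (17, 17): λ = (3·17² + 1)/(2·17) ≡ 27/5. 5⁻¹ ≡ 6 (mod 29), so λ ≡ 27·6 ≡ 17.
  x = λ² - 17 - 17 = 289 - 34 ≡ 23; y = λ·(17 - 23) - 17 ≡ 26. → (23, 26)
3Q: (23, 26) + (17, 17). λ = (17 - 26)/(17 - 23) ≡ 20/23 mod 29. 23⁻¹ ≡ 24 (mod 29), so λ ≡ 16.
  x = λ² - 23 - 17 = 256 - 40 ≡ 13; y = λ·(23 - 13) - 26 ≡ 18. → (13, 18)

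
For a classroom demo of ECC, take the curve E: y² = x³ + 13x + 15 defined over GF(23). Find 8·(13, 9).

Write P = (13, 9).
Double-and-add on 8 = (1000)₂. Start with P = (13, 9) for the leading 1-bit.
double: tangent at (13, 9): λ = (3·13² + 13)/(2·9) ≡ 14/18. 18⁻¹ ≡ 9 (mod 23) since 18·9 = 162 ≡ 1, so λ ≡ 14·9 ≡ 11.
  x = λ² - 13 - 13 = 121 - 26 ≡ 3; y = λ·(13 - 3) - 9 ≡ 9. → (3, 9)
double: tangent at (3, 9): λ = (3·3² + 13)/(2·9) ≡ 17/18. 18⁻¹ ≡ 9 (mod 23) since 18·9 = 162 ≡ 1, so λ ≡ 17·9 ≡ 15.
  x = λ² - 3 - 3 = 225 - 6 ≡ 12; y = λ·(3 - 12) - 9 ≡ 17. → (12, 17)
double: tangent at (12, 17): λ = (3·12² + 13)/(2·17) ≡ 8/11. 11⁻¹ ≡ 21 (mod 23), so λ ≡ 8·21 ≡ 7.
  x = λ² - 12 - 12 = 49 - 24 ≡ 2; y = λ·(12 - 2) - 17 ≡ 7. → (2, 7)

(2, 7)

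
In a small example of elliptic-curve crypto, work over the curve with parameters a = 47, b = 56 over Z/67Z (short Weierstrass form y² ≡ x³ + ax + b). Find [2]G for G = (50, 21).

(48, 64)

tangent at (50, 21): λ = (3·50² + 47)/(2·21) ≡ 43/42. 42⁻¹ ≡ 8 (mod 67), so λ ≡ 43·8 ≡ 9.
  x = λ² - 50 - 50 = 81 - 100 ≡ 48; y = λ·(50 - 48) - 21 ≡ 64. → (48, 64)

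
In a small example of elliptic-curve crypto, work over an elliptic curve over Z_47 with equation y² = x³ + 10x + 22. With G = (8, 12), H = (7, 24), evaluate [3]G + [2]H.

(43, 24)

First 3G:
Repeated addition: build up to 3G.
2G: tangent at (8, 12): λ = (3·8² + 10)/(2·12) ≡ 14/24. 24⁻¹ ≡ 2 (mod 47) since 24·2 = 48 ≡ 1, so λ ≡ 14·2 ≡ 28.
  x = λ² - 8 - 8 = 784 - 16 ≡ 16; y = λ·(8 - 16) - 12 ≡ 46. → (16, 46)
3G: (16, 46) + (8, 12). λ = (12 - 46)/(8 - 16) ≡ 13/39 mod 47. 39⁻¹ ≡ 41 (mod 47), so λ ≡ 16.
  x = λ² - 16 - 8 = 256 - 24 ≡ 44; y = λ·(16 - 44) - 46 ≡ 23. → (44, 23)
3G = (44, 23).
Next 2H:
Repeated addition: build up to 2H.
2H: tangent at (7, 24): λ = (3·7² + 10)/(2·24) ≡ 16/1. 1⁻¹ ≡ 1 (mod 47), so λ ≡ 16·1 ≡ 16.
  x = λ² - 7 - 7 = 256 - 14 ≡ 7; y = λ·(7 - 7) - 24 ≡ 23. → (7, 23)
2H = (7, 23).
Finally 3G + 2H:
(44, 23) + (7, 23). λ = (23 - 23)/(7 - 44) ≡ 0/10 mod 47. 10⁻¹ ≡ 33 (mod 47), so λ ≡ 0.
  x = λ² - 44 - 7 = 0 - 51 ≡ 43; y = λ·(44 - 43) - 23 ≡ 24. → (43, 24)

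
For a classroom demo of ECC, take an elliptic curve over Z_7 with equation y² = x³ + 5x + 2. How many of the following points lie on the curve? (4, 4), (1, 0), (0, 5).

1

(4, 4): 4² ≡ 2, rhs ≡ 2 → on.
(1, 0): 0² ≡ 0, rhs ≡ 1 → off.
(0, 5): 5² ≡ 4, rhs ≡ 2 → off.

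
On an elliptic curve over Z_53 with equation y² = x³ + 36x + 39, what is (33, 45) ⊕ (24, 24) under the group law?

(25, 9)

(33, 45) + (24, 24). λ = (24 - 45)/(24 - 33) ≡ 32/44 mod 53. 44⁻¹ ≡ 47 (mod 53), so λ ≡ 20.
  x = λ² - 33 - 24 = 400 - 57 ≡ 25; y = λ·(33 - 25) - 45 ≡ 9. → (25, 9)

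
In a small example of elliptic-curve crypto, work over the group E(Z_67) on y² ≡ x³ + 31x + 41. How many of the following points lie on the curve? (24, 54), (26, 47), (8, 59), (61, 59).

(24, 54): 54² ≡ 35, rhs ≡ 3 → off.
(26, 47): 47² ≡ 65, rhs ≡ 65 → on.
(8, 59): 59² ≡ 64, rhs ≡ 64 → on.
(61, 59): 59² ≡ 64, rhs ≡ 41 → off.

2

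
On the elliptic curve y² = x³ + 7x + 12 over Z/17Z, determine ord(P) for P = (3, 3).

5

2P: tangent at (3, 3): λ = (3·3² + 7)/(2·3) ≡ 0/6. 6⁻¹ ≡ 3 (mod 17), so λ ≡ 0·3 ≡ 0.
  x = λ² - 3 - 3 = 0 - 6 ≡ 11; y = λ·(3 - 11) - 3 ≡ 14. → (11, 14)
3P: (11, 14) + (3, 3). λ = (3 - 14)/(3 - 11) ≡ 6/9 mod 17. 9⁻¹ ≡ 2 (mod 17) since 9·2 = 18 ≡ 1, so λ ≡ 12.
  x = λ² - 11 - 3 = 144 - 14 ≡ 11; y = λ·(11 - 11) - 14 ≡ 3. → (11, 3)
4P: (11, 3) + (3, 3). λ = (3 - 3)/(3 - 11) ≡ 0/9 mod 17. 9⁻¹ ≡ 2 (mod 17) since 9·2 = 18 ≡ 1, so λ ≡ 0.
  x = λ² - 11 - 3 = 0 - 14 ≡ 3; y = λ·(11 - 3) - 3 ≡ 14. → (3, 14)
5P: (3, 14) + (3, 3): same x and y₁ ≡ -y₂, so the sum is the point at infinity.
5P = the point at infinity, so the order is 5.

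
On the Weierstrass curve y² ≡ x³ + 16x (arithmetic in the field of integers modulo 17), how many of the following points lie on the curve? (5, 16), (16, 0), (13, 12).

(5, 16): 16² ≡ 1, rhs ≡ 1 → on.
(16, 0): 0² ≡ 0, rhs ≡ 0 → on.
(13, 12): 12² ≡ 8, rhs ≡ 8 → on.

3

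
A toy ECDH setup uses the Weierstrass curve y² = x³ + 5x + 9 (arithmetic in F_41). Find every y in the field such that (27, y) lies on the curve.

x³ + 5x + 9 = 19827 ≡ 24 (mod 41).
24 is a non-residue mod 41; no y exists.

none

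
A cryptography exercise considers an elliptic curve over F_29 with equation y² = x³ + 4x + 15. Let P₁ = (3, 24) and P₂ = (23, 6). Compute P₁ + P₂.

(7, 26)

(3, 24) + (23, 6). λ = (6 - 24)/(23 - 3) ≡ 11/20 mod 29. 20⁻¹ ≡ 16 (mod 29) since 20·16 = 320 ≡ 1, so λ ≡ 2.
  x = λ² - 3 - 23 = 4 - 26 ≡ 7; y = λ·(3 - 7) - 24 ≡ 26. → (7, 26)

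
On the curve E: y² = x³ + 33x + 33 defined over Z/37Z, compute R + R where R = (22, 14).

tangent at (22, 14): λ = (3·22² + 33)/(2·14) ≡ 5/28. 28⁻¹ ≡ 4 (mod 37) since 28·4 = 112 ≡ 1, so λ ≡ 5·4 ≡ 20.
  x = λ² - 22 - 22 = 400 - 44 ≡ 23; y = λ·(22 - 23) - 14 ≡ 3. → (23, 3)

(23, 3)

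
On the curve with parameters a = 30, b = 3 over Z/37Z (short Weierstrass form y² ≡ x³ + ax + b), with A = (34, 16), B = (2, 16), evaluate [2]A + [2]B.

First 2A:
Repeated addition: build up to 2A.
2A: tangent at (34, 16): λ = (3·34² + 30)/(2·16) ≡ 20/32. 32⁻¹ ≡ 22 (mod 37), so λ ≡ 20·22 ≡ 33.
  x = λ² - 34 - 34 = 1089 - 68 ≡ 22; y = λ·(34 - 22) - 16 ≡ 10. → (22, 10)
2A = (22, 10).
Next 2B:
Repeated addition: build up to 2B.
2B: tangent at (2, 16): λ = (3·2² + 30)/(2·16) ≡ 5/32. 32⁻¹ ≡ 22 (mod 37), so λ ≡ 5·22 ≡ 36.
  x = λ² - 2 - 2 = 1296 - 4 ≡ 34; y = λ·(2 - 34) - 16 ≡ 16. → (34, 16)
2B = (34, 16).
Finally 2A + 2B:
(22, 10) + (34, 16). λ = (16 - 10)/(34 - 22) ≡ 6/12 mod 37. 12⁻¹ ≡ 34 (mod 37), so λ ≡ 19.
  x = λ² - 22 - 34 = 361 - 56 ≡ 9; y = λ·(22 - 9) - 10 ≡ 15. → (9, 15)

(9, 15)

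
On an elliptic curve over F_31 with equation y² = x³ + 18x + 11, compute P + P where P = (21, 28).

(8, 27)

tangent at (21, 28): λ = (3·21² + 18)/(2·28) ≡ 8/25. 25⁻¹ ≡ 5 (mod 31) since 25·5 = 125 ≡ 1, so λ ≡ 8·5 ≡ 9.
  x = λ² - 21 - 21 = 81 - 42 ≡ 8; y = λ·(21 - 8) - 28 ≡ 27. → (8, 27)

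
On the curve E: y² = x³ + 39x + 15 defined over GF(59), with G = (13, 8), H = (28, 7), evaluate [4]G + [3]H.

First 4G:
Double-and-add on 4 = (100)₂. Start with G = (13, 8) for the leading 1-bit.
double: tangent at (13, 8): λ = (3·13² + 39)/(2·8) ≡ 15/16. 16⁻¹ ≡ 48 (mod 59) since 16·48 = 768 ≡ 1, so λ ≡ 15·48 ≡ 12.
  x = λ² - 13 - 13 = 144 - 26 ≡ 0; y = λ·(13 - 0) - 8 ≡ 30. → (0, 30)
double: tangent at (0, 30): λ = (3·0² + 39)/(2·30) ≡ 39/1. 1⁻¹ ≡ 1 (mod 59), so λ ≡ 39·1 ≡ 39.
  x = λ² - 0 - 0 = 1521 - 0 ≡ 46; y = λ·(0 - 46) - 30 ≡ 5. → (46, 5)
4G = (46, 5).
Next 3H:
Repeated addition: build up to 3H.
2H: tangent at (28, 7): λ = (3·28² + 39)/(2·7) ≡ 31/14. 14⁻¹ ≡ 38 (mod 59), so λ ≡ 31·38 ≡ 57.
  x = λ² - 28 - 28 = 3249 - 56 ≡ 7; y = λ·(28 - 7) - 7 ≡ 10. → (7, 10)
3H: (7, 10) + (28, 7). λ = (7 - 10)/(28 - 7) ≡ 56/21 mod 59. 21⁻¹ ≡ 45 (mod 59) since 21·45 = 945 ≡ 1, so λ ≡ 42.
  x = λ² - 7 - 28 = 1764 - 35 ≡ 18; y = λ·(7 - 18) - 10 ≡ 0. → (18, 0)
3H = (18, 0).
Finally 4G + 3H:
(46, 5) + (18, 0). λ = (0 - 5)/(18 - 46) ≡ 54/31 mod 59. 31⁻¹ ≡ 40 (mod 59) since 31·40 = 1240 ≡ 1, so λ ≡ 36.
  x = λ² - 46 - 18 = 1296 - 64 ≡ 52; y = λ·(46 - 52) - 5 ≡ 15. → (52, 15)

(52, 15)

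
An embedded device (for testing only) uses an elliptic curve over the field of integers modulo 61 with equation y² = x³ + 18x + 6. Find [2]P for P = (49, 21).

(28, 21)

tangent at (49, 21): λ = (3·49² + 18)/(2·21) ≡ 23/42. 42⁻¹ ≡ 16 (mod 61), so λ ≡ 23·16 ≡ 2.
  x = λ² - 49 - 49 = 4 - 98 ≡ 28; y = λ·(49 - 28) - 21 ≡ 21. → (28, 21)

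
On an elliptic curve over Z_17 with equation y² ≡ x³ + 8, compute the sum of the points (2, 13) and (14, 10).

(0, 12)

(2, 13) + (14, 10). λ = (10 - 13)/(14 - 2) ≡ 14/12 mod 17. 12⁻¹ ≡ 10 (mod 17) since 12·10 = 120 ≡ 1, so λ ≡ 4.
  x = λ² - 2 - 14 = 16 - 16 ≡ 0; y = λ·(2 - 0) - 13 ≡ 12. → (0, 12)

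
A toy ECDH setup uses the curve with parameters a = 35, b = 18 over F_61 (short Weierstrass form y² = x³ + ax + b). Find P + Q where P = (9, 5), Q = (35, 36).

(14, 43)

(9, 5) + (35, 36). λ = (36 - 5)/(35 - 9) ≡ 31/26 mod 61. 26⁻¹ ≡ 54 (mod 61) since 26·54 = 1404 ≡ 1, so λ ≡ 27.
  x = λ² - 9 - 35 = 729 - 44 ≡ 14; y = λ·(9 - 14) - 5 ≡ 43. → (14, 43)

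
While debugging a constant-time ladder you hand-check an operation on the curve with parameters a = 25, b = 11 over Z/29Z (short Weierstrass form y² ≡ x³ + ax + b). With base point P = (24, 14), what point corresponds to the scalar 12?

Repeated addition: build up to 12P.
2P: tangent at (24, 14): λ = (3·24² + 25)/(2·14) ≡ 13/28. 28⁻¹ ≡ 28 (mod 29) since 28·28 = 784 ≡ 1, so λ ≡ 13·28 ≡ 16.
  x = λ² - 24 - 24 = 256 - 48 ≡ 5; y = λ·(24 - 5) - 14 ≡ 0. → (5, 0)
3P: (5, 0) + (24, 14). λ = (14 - 0)/(24 - 5) ≡ 14/19 mod 29. 19⁻¹ ≡ 26 (mod 29), so λ ≡ 16.
  x = λ² - 5 - 24 = 256 - 29 ≡ 24; y = λ·(5 - 24) - 0 ≡ 15. → (24, 15)
4P: (24, 15) + (24, 14): same x and y₁ ≡ -y₂, so the sum is the point at infinity.
5P: the point at infinity + (24, 14) = (24, 14) (identity).
6P: tangent at (24, 14): λ = (3·24² + 25)/(2·14) ≡ 13/28. 28⁻¹ ≡ 28 (mod 29) since 28·28 = 784 ≡ 1, so λ ≡ 13·28 ≡ 16.
  x = λ² - 24 - 24 = 256 - 48 ≡ 5; y = λ·(24 - 5) - 14 ≡ 0. → (5, 0)
7P: (5, 0) + (24, 14). λ = (14 - 0)/(24 - 5) ≡ 14/19 mod 29. 19⁻¹ ≡ 26 (mod 29) since 19·26 = 494 ≡ 1, so λ ≡ 16.
  x = λ² - 5 - 24 = 256 - 29 ≡ 24; y = λ·(5 - 24) - 0 ≡ 15. → (24, 15)
8P: (24, 15) + (24, 14): same x and y₁ ≡ -y₂, so the sum is the point at infinity.
9P: the point at infinity + (24, 14) = (24, 14) (identity).
10P: tangent at (24, 14): λ = (3·24² + 25)/(2·14) ≡ 13/28. 28⁻¹ ≡ 28 (mod 29) since 28·28 = 784 ≡ 1, so λ ≡ 13·28 ≡ 16.
  x = λ² - 24 - 24 = 256 - 48 ≡ 5; y = λ·(24 - 5) - 14 ≡ 0. → (5, 0)
11P: (5, 0) + (24, 14). λ = (14 - 0)/(24 - 5) ≡ 14/19 mod 29. 19⁻¹ ≡ 26 (mod 29), so λ ≡ 16.
  x = λ² - 5 - 24 = 256 - 29 ≡ 24; y = λ·(5 - 24) - 0 ≡ 15. → (24, 15)
12P: (24, 15) + (24, 14): same x and y₁ ≡ -y₂, so the sum is the point at infinity.

O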